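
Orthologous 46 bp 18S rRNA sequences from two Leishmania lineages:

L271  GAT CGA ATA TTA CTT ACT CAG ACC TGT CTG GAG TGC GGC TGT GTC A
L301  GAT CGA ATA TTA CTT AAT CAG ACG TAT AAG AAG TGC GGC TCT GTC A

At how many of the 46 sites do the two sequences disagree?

Differing sites — 17:C/A; 24:C/G; 26:G/A; 28:C/A; 29:T/A; 31:G/A; 41:G/C.
That gives 7 mismatches out of 46 aligned sites, so the Hamming distance is 7.

7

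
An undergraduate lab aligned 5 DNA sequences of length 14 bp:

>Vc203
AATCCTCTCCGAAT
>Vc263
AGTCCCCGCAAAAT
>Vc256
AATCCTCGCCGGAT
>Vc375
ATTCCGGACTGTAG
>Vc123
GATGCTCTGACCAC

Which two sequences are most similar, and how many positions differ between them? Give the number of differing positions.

2

Pairwise Hamming distances:
  Vc203 vs Vc263: 5
  Vc203 vs Vc256: 2
  Vc203 vs Vc375: 7
  Vc203 vs Vc123: 7
  Vc263 vs Vc256: 5
  Vc263 vs Vc375: 8
  Vc263 vs Vc123: 9
  Vc256 vs Vc375: 7
  Vc256 vs Vc123: 8
  Vc375 vs Vc123: 11
The smallest is 2, between Vc203 and Vc256.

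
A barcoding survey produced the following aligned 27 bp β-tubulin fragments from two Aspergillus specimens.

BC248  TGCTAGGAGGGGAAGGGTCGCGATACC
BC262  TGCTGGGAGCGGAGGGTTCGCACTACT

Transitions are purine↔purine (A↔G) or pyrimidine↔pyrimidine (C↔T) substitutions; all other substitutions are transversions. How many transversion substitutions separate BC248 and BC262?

3

Differing sites — 5:A/G (Ti); 10:G/C (Tv); 14:A/G (Ti); 17:G/T (Tv); 22:G/A (Ti); 23:A/C (Tv); 27:C/T (Ti).
Of the 7 differences, 4 transitions and 3 transversions, so the answer is 3.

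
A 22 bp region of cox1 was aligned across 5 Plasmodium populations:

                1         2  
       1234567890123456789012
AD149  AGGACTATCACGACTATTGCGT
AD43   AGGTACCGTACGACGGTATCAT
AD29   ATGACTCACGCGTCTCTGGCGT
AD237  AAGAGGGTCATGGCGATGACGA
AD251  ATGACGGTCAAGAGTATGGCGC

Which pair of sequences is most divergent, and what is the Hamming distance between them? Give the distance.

15

Pairwise Hamming distances:
  AD149 vs AD43: 11
  AD149 vs AD29: 7
  AD149 vs AD237: 10
  AD149 vs AD251: 7
  AD43 vs AD29: 13
  AD43 vs AD237: 14
  AD43 vs AD251: 15
  AD29 vs AD237: 12
  AD29 vs AD251: 9
  AD237 vs AD251: 8
The largest is 15, between AD43 and AD251.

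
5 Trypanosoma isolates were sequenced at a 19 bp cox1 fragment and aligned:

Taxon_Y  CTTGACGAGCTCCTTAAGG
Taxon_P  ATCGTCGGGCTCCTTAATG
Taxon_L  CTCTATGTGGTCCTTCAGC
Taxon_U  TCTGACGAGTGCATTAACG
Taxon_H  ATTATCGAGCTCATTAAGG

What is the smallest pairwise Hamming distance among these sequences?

Pairwise Hamming distances:
  Taxon_Y vs Taxon_P: 5
  Taxon_Y vs Taxon_L: 7
  Taxon_Y vs Taxon_U: 6
  Taxon_Y vs Taxon_H: 4
  Taxon_P vs Taxon_L: 9
  Taxon_P vs Taxon_U: 9
  Taxon_P vs Taxon_H: 5
  Taxon_L vs Taxon_U: 12
  Taxon_L vs Taxon_H: 10
  Taxon_U vs Taxon_H: 7
The smallest is 4, between Taxon_Y and Taxon_H.

4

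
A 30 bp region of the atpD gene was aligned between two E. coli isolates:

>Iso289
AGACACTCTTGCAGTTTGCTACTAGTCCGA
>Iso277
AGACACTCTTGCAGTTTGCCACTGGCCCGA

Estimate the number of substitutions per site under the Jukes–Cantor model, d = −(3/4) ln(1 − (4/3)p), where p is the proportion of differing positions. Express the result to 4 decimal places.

The sequences differ at positions 20 (T/C), 24 (A/G), 26 (T/C).
p = 3/30 = 0.100000.
d = −0.75 · ln(1 − (4/3)·0.100000) = −0.75 · ln(0.866667) = −0.75 · (-0.143100) = 0.1073.

0.1073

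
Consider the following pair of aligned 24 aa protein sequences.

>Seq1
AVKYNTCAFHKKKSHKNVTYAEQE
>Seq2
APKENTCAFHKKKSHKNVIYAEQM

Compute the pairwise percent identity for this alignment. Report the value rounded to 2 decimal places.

Mismatches occur at site 2 (V/P), site 4 (Y/E), site 19 (T/I), site 24 (E/M).
20 of the 24 sites match, so the percent identity is 20/24 × 100 = 83.33%.

83.33%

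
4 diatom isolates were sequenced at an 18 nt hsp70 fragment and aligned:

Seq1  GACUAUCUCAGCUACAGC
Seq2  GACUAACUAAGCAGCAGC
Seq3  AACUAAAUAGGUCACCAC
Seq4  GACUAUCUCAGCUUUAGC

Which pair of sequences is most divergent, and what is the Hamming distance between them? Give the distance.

Pairwise Hamming distances:
  Seq1 vs Seq2: 4
  Seq1 vs Seq3: 9
  Seq1 vs Seq4: 2
  Seq2 vs Seq3: 8
  Seq2 vs Seq4: 5
  Seq3 vs Seq4: 11
The largest is 11, between Seq3 and Seq4.

11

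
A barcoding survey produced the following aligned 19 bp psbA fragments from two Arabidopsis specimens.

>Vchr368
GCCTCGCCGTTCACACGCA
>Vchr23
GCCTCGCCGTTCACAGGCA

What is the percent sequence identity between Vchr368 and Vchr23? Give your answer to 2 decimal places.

94.74%

A single mismatch occurs at site 16 (C↔G).
18 of the 19 sites match, so the percent identity is 18/19 × 100 = 94.74%.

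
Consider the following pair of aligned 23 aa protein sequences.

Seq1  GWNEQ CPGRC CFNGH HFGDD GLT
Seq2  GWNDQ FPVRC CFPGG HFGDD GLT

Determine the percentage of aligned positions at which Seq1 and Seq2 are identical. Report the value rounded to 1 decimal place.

78.3%

Mismatches occur at site 4 (E→D), site 6 (C→F), site 8 (G→V), site 13 (N→P), site 15 (H→G).
18 of the 23 sites match, so the percent identity is 18/23 × 100 = 78.3%.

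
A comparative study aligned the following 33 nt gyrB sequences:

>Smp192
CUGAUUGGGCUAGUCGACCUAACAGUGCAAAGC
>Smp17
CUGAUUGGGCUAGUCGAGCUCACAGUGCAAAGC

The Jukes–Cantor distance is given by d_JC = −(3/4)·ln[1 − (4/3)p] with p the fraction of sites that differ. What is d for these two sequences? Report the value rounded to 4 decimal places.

Mismatches occur at site 18 (C↔G), site 21 (A↔C).
p = 2/33 = 0.060606.
d = −0.75 · ln(1 − (4/3)·0.060606) = −0.75 · ln(0.919192) = −0.75 · (-0.084260) = 0.0632.

0.0632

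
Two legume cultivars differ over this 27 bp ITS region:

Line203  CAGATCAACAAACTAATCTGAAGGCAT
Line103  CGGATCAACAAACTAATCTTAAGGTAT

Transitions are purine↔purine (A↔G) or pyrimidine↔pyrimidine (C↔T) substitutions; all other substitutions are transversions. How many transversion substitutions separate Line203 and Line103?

1

Differing sites — 2:A/G (Ti); 20:G/T (Tv); 25:C/T (Ti).
Of the 3 differences, 2 transitions and 1 transversion, so the answer is 1.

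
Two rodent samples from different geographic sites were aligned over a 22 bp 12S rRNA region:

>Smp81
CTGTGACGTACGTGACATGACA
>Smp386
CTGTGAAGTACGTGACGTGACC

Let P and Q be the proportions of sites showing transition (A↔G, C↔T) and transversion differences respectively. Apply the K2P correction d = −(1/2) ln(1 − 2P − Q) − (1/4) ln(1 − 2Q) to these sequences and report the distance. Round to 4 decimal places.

0.1505

Mismatches occur at site 7 (C/A, transversion), site 17 (A/G, transition), site 22 (A/C, transversion).
Of the 3 differences, 1 transition and 2 transversions over 22 sites: P = 1/22 = 0.045455, Q = 2/22 = 0.090909.
d = −0.5·ln(0.818181) − 0.25·ln(0.818182) = −0.5·(-0.200672) − 0.25·(-0.200670) = 0.1505.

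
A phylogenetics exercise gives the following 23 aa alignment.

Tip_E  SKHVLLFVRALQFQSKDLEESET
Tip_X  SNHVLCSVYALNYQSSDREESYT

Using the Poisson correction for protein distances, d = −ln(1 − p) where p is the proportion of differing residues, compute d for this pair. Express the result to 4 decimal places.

0.4964

Mismatches occur at site 2 (K→N), site 6 (L→C), site 7 (F→S), site 9 (R→Y), site 12 (Q→N), site 13 (F→Y), site 16 (K→S), site 18 (L→R), site 22 (E→Y).
p = 9/23 = 0.391304.
d = −ln(1 − 0.391304) = −ln(0.608696) = 0.4964.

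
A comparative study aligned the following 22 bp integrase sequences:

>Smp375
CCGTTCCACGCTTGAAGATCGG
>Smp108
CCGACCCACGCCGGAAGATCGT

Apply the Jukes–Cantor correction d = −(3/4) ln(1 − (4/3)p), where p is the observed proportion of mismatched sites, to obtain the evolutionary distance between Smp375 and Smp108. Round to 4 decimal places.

0.2708

Differing sites — 4:T/A; 5:T/C; 12:T/C; 13:T/G; 22:G/T.
p = 5/22 = 0.227273.
d = −0.75 · ln(1 − (4/3)·0.227273) = −0.75 · ln(0.696969) = −0.75 · (-0.361014) = 0.2708.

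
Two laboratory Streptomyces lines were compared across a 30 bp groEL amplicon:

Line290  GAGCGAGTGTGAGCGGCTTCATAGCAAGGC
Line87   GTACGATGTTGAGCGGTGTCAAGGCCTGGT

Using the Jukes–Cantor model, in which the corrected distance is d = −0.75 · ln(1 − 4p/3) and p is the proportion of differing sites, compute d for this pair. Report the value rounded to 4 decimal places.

0.5716

Mismatches occur at site 2 (A↔T), site 3 (G↔A), site 7 (G↔T), site 8 (T↔G), site 9 (G↔T), site 17 (C↔T), site 18 (T↔G), site 22 (T↔A), site 23 (A↔G), site 26 (A↔C), site 27 (A↔T), site 30 (C↔T).
p = 12/30 = 0.400000.
d = −0.75 · ln(1 − (4/3)·0.400000) = −0.75 · ln(0.466667) = −0.75 · (-0.762139) = 0.5716.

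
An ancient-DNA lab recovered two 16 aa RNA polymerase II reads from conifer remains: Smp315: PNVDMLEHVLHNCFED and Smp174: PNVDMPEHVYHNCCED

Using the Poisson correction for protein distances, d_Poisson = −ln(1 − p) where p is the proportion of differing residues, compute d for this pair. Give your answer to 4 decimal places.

Mismatches occur at site 6 (L→P), site 10 (L→Y), site 14 (F→C).
p = 3/16 = 0.187500.
d = −ln(1 − 0.187500) = −ln(0.812500) = 0.2076.

0.2076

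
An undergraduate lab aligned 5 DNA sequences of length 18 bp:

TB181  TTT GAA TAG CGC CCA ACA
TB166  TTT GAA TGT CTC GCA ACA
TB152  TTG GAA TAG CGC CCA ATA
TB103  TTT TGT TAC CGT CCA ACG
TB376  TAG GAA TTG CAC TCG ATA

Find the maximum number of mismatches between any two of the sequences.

13

Pairwise Hamming distances:
  TB181 vs TB166: 4
  TB181 vs TB152: 2
  TB181 vs TB103: 6
  TB181 vs TB376: 7
  TB166 vs TB152: 6
  TB166 vs TB103: 9
  TB166 vs TB376: 8
  TB152 vs TB103: 8
  TB152 vs TB376: 5
  TB103 vs TB376: 13
The largest is 13, between TB103 and TB376.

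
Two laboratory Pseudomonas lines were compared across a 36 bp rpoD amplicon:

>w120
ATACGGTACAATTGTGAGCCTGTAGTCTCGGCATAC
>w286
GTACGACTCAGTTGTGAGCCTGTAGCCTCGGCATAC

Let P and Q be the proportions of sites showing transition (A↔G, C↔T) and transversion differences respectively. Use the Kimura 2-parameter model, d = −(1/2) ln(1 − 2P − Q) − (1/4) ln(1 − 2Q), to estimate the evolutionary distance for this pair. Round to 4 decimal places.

The sequences differ at positions 1 (A/G, transition), 6 (G/A, transition), 7 (T/C, transition), 8 (A/T, transversion), 11 (A/G, transition), 26 (T/C, transition).
Of the 6 differences, 5 transitions and 1 transversion over 36 sites: P = 5/36 = 0.138889, Q = 1/36 = 0.027778.
d = −0.5·ln(0.694444) − 0.25·ln(0.944444) = −0.5·(-0.364644) − 0.25·(-0.057159) = 0.1966.

0.1966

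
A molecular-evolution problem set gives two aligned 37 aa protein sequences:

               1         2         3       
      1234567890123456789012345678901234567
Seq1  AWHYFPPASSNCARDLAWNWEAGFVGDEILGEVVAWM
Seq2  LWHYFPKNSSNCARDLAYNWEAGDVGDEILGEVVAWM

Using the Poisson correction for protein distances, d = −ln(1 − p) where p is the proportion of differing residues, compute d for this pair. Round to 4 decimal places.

The sequences differ at positions 1 (A/L), 7 (P/K), 8 (A/N), 18 (W/Y), 24 (F/D).
p = 5/37 = 0.135135.
d = −ln(1 − 0.135135) = −ln(0.864865) = 0.1452.

0.1452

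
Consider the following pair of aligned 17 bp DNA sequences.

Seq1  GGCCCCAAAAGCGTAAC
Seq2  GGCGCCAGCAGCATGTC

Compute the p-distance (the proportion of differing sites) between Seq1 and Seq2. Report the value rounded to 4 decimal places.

0.3529

The sequences differ at positions 4 (C/G), 8 (A/G), 9 (A/C), 13 (G/A), 15 (A/G), 16 (A/T).
There are 6 differences over 17 sites, so p = 6/17 = 0.3529.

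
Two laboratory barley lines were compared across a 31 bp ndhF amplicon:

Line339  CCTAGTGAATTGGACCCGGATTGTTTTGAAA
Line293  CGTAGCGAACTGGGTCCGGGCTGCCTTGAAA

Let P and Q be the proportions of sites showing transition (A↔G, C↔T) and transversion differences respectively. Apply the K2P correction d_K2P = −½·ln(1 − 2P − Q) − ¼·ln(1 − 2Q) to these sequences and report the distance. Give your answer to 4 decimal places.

0.4141

The sequences differ at positions 2 (C/G, transversion), 6 (T/C, transition), 10 (T/C, transition), 14 (A/G, transition), 15 (C/T, transition), 20 (A/G, transition), 21 (T/C, transition), 24 (T/C, transition), 25 (T/C, transition).
Of the 9 differences, 8 transitions and 1 transversion over 31 sites: P = 8/31 = 0.258065, Q = 1/31 = 0.032258.
d = −0.5·ln(0.451612) − 0.25·ln(0.935484) = −0.5·(-0.794932) − 0.25·(-0.066691) = 0.4141.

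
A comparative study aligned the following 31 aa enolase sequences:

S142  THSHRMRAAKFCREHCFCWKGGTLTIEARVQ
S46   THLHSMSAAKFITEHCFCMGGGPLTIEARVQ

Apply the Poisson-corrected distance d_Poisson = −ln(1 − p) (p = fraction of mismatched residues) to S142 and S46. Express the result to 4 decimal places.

Mismatches occur at site 3 (S/L), site 5 (R/S), site 7 (R/S), site 12 (C/I), site 13 (R/T), site 19 (W/M), site 20 (K/G), site 23 (T/P).
p = 8/31 = 0.258065.
d = −ln(1 − 0.258065) = −ln(0.741935) = 0.2985.

0.2985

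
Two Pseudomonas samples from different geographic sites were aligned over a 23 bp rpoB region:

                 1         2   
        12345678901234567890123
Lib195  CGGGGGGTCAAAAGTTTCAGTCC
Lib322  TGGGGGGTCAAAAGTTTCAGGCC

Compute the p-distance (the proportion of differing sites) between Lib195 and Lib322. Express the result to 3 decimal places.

Differing sites — 1:C/T; 21:T/G.
There are 2 differences over 23 sites, so p = 2/23 = 0.087.

0.087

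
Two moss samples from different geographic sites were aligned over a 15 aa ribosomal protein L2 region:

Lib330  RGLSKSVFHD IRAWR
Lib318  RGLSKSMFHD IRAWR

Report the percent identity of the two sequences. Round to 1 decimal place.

93.3%

A single mismatch occurs at site 7 (V→M).
14 of the 15 sites match, so the percent identity is 14/15 × 100 = 93.3%.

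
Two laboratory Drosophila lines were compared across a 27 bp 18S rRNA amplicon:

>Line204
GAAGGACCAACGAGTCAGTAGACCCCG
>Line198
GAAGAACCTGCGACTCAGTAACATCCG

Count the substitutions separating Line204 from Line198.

Differing sites — 5:G/A; 9:A/T; 10:A/G; 14:G/C; 21:G/A; 22:A/C; 23:C/A; 24:C/T.
That gives 8 mismatches out of 27 aligned sites, so the Hamming distance is 8.

8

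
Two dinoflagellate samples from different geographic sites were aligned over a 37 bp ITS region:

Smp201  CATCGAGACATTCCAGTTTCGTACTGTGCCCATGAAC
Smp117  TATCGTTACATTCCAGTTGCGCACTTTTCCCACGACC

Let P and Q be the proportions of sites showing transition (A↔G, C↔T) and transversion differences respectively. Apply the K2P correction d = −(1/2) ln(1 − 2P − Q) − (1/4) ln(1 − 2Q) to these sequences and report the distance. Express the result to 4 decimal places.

Mismatches occur at site 1 (C/T, transition), site 6 (A/T, transversion), site 7 (G/T, transversion), site 19 (T/G, transversion), site 22 (T/C, transition), site 26 (G/T, transversion), site 28 (G/T, transversion), site 33 (T/C, transition), site 36 (A/C, transversion).
Of the 9 differences, 3 transitions and 6 transversions over 37 sites: P = 3/37 = 0.081081, Q = 6/37 = 0.162162.
d = −0.5·ln(0.675676) − 0.25·ln(0.675676) = −0.5·(-0.392042) − 0.25·(-0.392042) = 0.2940.

0.2940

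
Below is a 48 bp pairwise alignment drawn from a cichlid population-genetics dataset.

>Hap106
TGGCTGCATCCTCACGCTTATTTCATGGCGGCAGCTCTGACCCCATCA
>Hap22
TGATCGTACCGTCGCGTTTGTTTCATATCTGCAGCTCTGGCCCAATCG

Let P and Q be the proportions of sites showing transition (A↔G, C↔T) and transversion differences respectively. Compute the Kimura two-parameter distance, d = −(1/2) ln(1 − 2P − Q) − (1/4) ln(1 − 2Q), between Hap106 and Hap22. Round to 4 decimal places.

0.4357

The sequences differ at positions 3 (G/A, transition), 4 (C/T, transition), 5 (T/C, transition), 7 (C/T, transition), 9 (T/C, transition), 11 (C/G, transversion), 14 (A/G, transition), 17 (C/T, transition), 20 (A/G, transition), 27 (G/A, transition), 28 (G/T, transversion), 30 (G/T, transversion), 40 (A/G, transition), 44 (C/A, transversion), 48 (A/G, transition).
Of the 15 differences, 11 transitions and 4 transversions over 48 sites: P = 11/48 = 0.229167, Q = 4/48 = 0.083333.
d = −0.5·ln(0.458333) − 0.25·ln(0.833334) = −0.5·(-0.780159) − 0.25·(-0.182321) = 0.4357.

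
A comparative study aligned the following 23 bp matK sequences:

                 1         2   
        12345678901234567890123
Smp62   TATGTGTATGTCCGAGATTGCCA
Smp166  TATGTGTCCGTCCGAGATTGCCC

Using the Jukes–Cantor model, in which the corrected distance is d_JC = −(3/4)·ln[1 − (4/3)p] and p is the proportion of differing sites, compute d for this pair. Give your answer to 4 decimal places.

The sequences differ at positions 8 (A/C), 9 (T/C), 23 (A/C).
p = 3/23 = 0.130435.
d = −0.75 · ln(1 − (4/3)·0.130435) = −0.75 · ln(0.826087) = −0.75 · (-0.191055) = 0.1433.

0.1433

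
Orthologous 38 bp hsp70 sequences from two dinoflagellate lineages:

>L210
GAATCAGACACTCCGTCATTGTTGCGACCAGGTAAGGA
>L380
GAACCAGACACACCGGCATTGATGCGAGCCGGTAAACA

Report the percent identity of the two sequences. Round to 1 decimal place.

78.9%

Mismatches occur at site 4 (T↔C), site 12 (T↔A), site 16 (T↔G), site 22 (T↔A), site 28 (C↔G), site 30 (A↔C), site 36 (G↔A), site 37 (G↔C).
30 of the 38 sites match, so the percent identity is 30/38 × 100 = 78.9%.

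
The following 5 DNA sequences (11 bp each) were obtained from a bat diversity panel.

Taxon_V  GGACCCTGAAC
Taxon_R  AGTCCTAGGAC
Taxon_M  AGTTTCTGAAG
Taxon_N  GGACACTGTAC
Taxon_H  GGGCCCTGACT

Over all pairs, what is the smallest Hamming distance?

2

Pairwise Hamming distances:
  Taxon_V vs Taxon_R: 5
  Taxon_V vs Taxon_M: 5
  Taxon_V vs Taxon_N: 2
  Taxon_V vs Taxon_H: 3
  Taxon_R vs Taxon_M: 6
  Taxon_R vs Taxon_N: 6
  Taxon_R vs Taxon_H: 7
  Taxon_M vs Taxon_N: 6
  Taxon_M vs Taxon_H: 6
  Taxon_N vs Taxon_H: 5
The smallest is 2, between Taxon_V and Taxon_N.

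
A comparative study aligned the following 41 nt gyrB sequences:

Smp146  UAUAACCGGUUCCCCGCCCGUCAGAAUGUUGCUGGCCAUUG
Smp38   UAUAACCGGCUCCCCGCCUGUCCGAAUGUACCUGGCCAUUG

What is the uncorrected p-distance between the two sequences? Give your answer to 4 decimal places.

The sequences differ at positions 10 (U/C), 19 (C/U), 23 (A/C), 30 (U/A), 31 (G/C).
There are 5 differences over 41 sites, so p = 5/41 = 0.1220.

0.1220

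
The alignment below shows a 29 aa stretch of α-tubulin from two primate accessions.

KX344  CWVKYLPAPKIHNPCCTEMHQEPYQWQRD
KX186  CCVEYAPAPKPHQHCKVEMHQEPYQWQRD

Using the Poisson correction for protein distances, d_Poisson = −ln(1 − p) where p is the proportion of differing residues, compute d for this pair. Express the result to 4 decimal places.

Mismatches occur at site 2 (W→C), site 4 (K→E), site 6 (L→A), site 11 (I→P), site 13 (N→Q), site 14 (P→H), site 16 (C→K), site 17 (T→V).
p = 8/29 = 0.275862.
d = −ln(1 − 0.275862) = −ln(0.724138) = 0.3228.

0.3228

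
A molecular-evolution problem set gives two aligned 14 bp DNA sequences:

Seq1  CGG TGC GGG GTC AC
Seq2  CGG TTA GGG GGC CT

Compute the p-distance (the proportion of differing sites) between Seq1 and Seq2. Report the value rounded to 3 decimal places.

0.357

The sequences differ at positions 5 (G/T), 6 (C/A), 11 (T/G), 13 (A/C), 14 (C/T).
There are 5 differences over 14 sites, so p = 5/14 = 0.357.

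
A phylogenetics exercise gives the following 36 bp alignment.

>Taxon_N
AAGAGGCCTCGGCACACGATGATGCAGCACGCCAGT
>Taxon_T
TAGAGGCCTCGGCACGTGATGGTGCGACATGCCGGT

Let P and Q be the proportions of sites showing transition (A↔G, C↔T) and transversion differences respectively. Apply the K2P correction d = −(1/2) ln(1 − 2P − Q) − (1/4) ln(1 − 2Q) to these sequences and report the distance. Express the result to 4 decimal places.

0.2838

Mismatches occur at site 1 (A/T, transversion), site 16 (A/G, transition), site 17 (C/T, transition), site 22 (A/G, transition), site 26 (A/G, transition), site 27 (G/A, transition), site 30 (C/T, transition), site 34 (A/G, transition).
Of the 8 differences, 7 transitions and 1 transversion over 36 sites: P = 7/36 = 0.194444, Q = 1/36 = 0.027778.
d = −0.5·ln(0.583334) − 0.25·ln(0.944444) = −0.5·(-0.538995) − 0.25·(-0.057159) = 0.2838.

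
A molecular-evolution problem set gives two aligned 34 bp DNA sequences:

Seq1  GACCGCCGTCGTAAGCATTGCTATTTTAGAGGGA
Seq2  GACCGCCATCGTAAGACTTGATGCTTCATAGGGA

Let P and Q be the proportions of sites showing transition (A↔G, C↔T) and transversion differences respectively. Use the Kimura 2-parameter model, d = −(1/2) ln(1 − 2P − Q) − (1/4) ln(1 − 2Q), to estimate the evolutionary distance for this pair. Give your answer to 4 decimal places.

Mismatches occur at site 8 (G/A, transition), site 16 (C/A, transversion), site 17 (A/C, transversion), site 21 (C/A, transversion), site 23 (A/G, transition), site 24 (T/C, transition), site 27 (T/C, transition), site 29 (G/T, transversion).
Of the 8 differences, 4 transitions and 4 transversions over 34 sites: P = 4/34 = 0.117647, Q = 4/34 = 0.117647.
d = −0.5·ln(0.647059) − 0.25·ln(0.764706) = −0.5·(-0.435318) − 0.25·(-0.268264) = 0.2847.

0.2847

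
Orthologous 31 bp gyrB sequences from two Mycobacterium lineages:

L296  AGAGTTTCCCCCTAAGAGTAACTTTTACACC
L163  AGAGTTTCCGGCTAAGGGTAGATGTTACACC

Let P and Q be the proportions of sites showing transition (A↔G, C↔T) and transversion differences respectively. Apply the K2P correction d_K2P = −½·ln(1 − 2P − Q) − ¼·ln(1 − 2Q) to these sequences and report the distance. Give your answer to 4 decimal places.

Mismatches occur at site 10 (C↔G, transversion), site 11 (C↔G, transversion), site 17 (A↔G, transition), site 21 (A↔G, transition), site 22 (C↔A, transversion), site 24 (T↔G, transversion).
Of the 6 differences, 2 transitions and 4 transversions over 31 sites: P = 2/31 = 0.064516, Q = 4/31 = 0.129032.
d = −0.5·ln(0.741936) − 0.25·ln(0.741936) = −0.5·(-0.298492) − 0.25·(-0.298492) = 0.2239.

0.2239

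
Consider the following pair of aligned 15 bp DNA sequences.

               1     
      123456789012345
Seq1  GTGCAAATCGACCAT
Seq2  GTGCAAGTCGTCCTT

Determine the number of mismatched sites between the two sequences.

Mismatches occur at site 7 (A↔G), site 11 (A↔T), site 14 (A↔T).
That gives 3 mismatches out of 15 aligned sites, so the Hamming distance is 3.

3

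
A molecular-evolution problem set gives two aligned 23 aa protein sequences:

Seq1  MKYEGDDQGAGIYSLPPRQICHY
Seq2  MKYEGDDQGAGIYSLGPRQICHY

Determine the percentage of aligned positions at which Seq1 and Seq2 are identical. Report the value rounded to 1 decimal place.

A single mismatch occurs at site 16 (P↔G).
22 of the 23 sites match, so the percent identity is 22/23 × 100 = 95.7%.

95.7%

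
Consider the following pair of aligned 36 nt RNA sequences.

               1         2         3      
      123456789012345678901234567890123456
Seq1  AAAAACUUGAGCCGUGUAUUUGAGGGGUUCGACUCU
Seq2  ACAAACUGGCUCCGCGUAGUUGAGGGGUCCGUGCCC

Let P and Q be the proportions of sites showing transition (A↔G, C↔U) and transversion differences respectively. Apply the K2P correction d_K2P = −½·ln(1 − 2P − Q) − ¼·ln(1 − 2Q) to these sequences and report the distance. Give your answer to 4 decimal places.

0.3926

The sequences differ at positions 2 (A/C, transversion), 8 (U/G, transversion), 10 (A/C, transversion), 11 (G/U, transversion), 15 (U/C, transition), 19 (U/G, transversion), 29 (U/C, transition), 32 (A/U, transversion), 33 (C/G, transversion), 34 (U/C, transition), 36 (U/C, transition).
Of the 11 differences, 4 transitions and 7 transversions over 36 sites: P = 4/36 = 0.111111, Q = 7/36 = 0.194444.
d = −0.5·ln(0.583334) − 0.25·ln(0.611112) = −0.5·(-0.538995) − 0.25·(-0.492475) = 0.3926.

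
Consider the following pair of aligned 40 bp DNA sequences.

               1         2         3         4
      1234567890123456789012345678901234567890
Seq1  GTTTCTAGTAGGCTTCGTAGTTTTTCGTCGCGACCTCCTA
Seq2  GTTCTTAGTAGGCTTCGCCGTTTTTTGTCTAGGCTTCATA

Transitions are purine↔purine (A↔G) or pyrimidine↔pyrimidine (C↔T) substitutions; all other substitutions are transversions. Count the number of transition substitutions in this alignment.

Mismatches occur at site 4 (T↔C, transition), site 5 (C↔T, transition), site 18 (T↔C, transition), site 19 (A↔C, transversion), site 26 (C↔T, transition), site 30 (G↔T, transversion), site 31 (C↔A, transversion), site 33 (A↔G, transition), site 35 (C↔T, transition), site 38 (C↔A, transversion).
Of the 10 differences, 6 transitions and 4 transversions, so the answer is 6.

6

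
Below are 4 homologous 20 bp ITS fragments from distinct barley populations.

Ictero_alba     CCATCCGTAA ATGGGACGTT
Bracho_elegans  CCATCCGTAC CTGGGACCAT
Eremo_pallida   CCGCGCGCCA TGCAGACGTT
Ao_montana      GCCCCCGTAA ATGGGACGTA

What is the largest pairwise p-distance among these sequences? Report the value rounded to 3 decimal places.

0.600

Pairwise Hamming distances:
  Ictero_alba vs Bracho_elegans: 4
  Ictero_alba vs Eremo_pallida: 9
  Ictero_alba vs Ao_montana: 4
  Bracho_elegans vs Eremo_pallida: 12
  Bracho_elegans vs Ao_montana: 8
  Eremo_pallida vs Ao_montana: 10
The largest is 12 mismatches, between Bracho_elegans and Eremo_pallida; p = 12/20 = 0.600.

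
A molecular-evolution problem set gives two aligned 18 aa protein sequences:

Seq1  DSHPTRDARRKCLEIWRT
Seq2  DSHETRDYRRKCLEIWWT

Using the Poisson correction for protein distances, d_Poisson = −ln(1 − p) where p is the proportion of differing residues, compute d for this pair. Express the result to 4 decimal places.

The sequences differ at positions 4 (P/E), 8 (A/Y), 17 (R/W).
p = 3/18 = 0.166667.
d = −ln(1 − 0.166667) = −ln(0.833333) = 0.1823.

0.1823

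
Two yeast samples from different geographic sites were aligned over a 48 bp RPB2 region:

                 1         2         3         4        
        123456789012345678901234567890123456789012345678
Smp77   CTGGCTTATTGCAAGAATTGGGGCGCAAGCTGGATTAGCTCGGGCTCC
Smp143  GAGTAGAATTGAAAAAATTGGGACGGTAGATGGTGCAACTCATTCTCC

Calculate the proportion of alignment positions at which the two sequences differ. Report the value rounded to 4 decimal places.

Differing sites — 1:C/G; 2:T/A; 4:G/T; 5:C/A; 6:T/G; 7:T/A; 12:C/A; 15:G/A; 23:G/A; 26:C/G; 27:A/T; 30:C/A; 34:A/T; 35:T/G; 36:T/C; 38:G/A; 42:G/A; 43:G/T; 44:G/T.
There are 19 differences over 48 sites, so p = 19/48 = 0.3958.

0.3958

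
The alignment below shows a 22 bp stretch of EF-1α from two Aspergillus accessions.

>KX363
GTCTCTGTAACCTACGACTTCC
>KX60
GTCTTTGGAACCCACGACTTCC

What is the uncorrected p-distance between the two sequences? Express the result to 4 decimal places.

0.1364

The sequences differ at positions 5 (C/T), 8 (T/G), 13 (T/C).
There are 3 differences over 22 sites, so p = 3/22 = 0.1364.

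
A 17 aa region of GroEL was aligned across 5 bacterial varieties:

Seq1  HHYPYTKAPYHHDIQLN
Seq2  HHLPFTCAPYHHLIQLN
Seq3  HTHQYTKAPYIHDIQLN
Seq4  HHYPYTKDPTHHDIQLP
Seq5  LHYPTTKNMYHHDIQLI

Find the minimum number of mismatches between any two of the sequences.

3

Pairwise Hamming distances:
  Seq1 vs Seq2: 4
  Seq1 vs Seq3: 4
  Seq1 vs Seq4: 3
  Seq1 vs Seq5: 5
  Seq2 vs Seq3: 7
  Seq2 vs Seq4: 7
  Seq2 vs Seq5: 8
  Seq3 vs Seq4: 7
  Seq3 vs Seq5: 9
  Seq4 vs Seq5: 6
The smallest is 3, between Seq1 and Seq4.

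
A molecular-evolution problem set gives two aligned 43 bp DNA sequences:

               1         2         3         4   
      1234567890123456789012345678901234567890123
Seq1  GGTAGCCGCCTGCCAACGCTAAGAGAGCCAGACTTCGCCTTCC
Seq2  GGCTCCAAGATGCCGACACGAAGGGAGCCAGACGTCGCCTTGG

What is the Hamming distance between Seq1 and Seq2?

14

Differing sites — 3:T/C; 4:A/T; 5:G/C; 7:C/A; 8:G/A; 9:C/G; 10:C/A; 15:A/G; 18:G/A; 20:T/G; 24:A/G; 34:T/G; 42:C/G; 43:C/G.
That gives 14 mismatches out of 43 aligned sites, so the Hamming distance is 14.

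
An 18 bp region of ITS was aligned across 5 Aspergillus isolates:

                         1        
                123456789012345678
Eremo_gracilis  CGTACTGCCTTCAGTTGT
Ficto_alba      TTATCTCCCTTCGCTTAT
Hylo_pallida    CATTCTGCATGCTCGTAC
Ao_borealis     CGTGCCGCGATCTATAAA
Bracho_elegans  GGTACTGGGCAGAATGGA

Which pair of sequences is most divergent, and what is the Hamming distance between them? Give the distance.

Pairwise Hamming distances:
  Eremo_gracilis vs Ficto_alba: 8
  Eremo_gracilis vs Hylo_pallida: 9
  Eremo_gracilis vs Ao_borealis: 9
  Eremo_gracilis vs Bracho_elegans: 9
  Ficto_alba vs Hylo_pallida: 9
  Ficto_alba vs Ao_borealis: 12
  Ficto_alba vs Bracho_elegans: 15
  Hylo_pallida vs Ao_borealis: 10
  Hylo_pallida vs Bracho_elegans: 14
  Ao_borealis vs Bracho_elegans: 10
The largest is 15, between Ficto_alba and Bracho_elegans.

15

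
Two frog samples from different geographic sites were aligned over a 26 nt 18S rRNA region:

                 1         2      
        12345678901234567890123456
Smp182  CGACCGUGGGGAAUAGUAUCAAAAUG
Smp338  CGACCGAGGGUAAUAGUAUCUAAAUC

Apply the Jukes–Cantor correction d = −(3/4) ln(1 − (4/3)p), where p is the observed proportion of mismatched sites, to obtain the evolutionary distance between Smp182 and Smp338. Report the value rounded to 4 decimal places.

Mismatches occur at site 7 (U/A), site 11 (G/U), site 21 (A/U), site 26 (G/C).
p = 4/26 = 0.153846.
d = −0.75 · ln(1 − (4/3)·0.153846) = −0.75 · ln(0.794872) = −0.75 · (-0.229574) = 0.1722.

0.1722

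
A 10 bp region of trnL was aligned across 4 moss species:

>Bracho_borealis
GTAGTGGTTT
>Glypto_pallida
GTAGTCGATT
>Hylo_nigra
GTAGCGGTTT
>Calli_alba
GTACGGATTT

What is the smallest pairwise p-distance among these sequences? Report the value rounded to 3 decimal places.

Pairwise Hamming distances:
  Bracho_borealis vs Glypto_pallida: 2
  Bracho_borealis vs Hylo_nigra: 1
  Bracho_borealis vs Calli_alba: 3
  Glypto_pallida vs Hylo_nigra: 3
  Glypto_pallida vs Calli_alba: 5
  Hylo_nigra vs Calli_alba: 3
The smallest is 1 mismatch, between Bracho_borealis and Hylo_nigra; p = 1/10 = 0.100.

0.100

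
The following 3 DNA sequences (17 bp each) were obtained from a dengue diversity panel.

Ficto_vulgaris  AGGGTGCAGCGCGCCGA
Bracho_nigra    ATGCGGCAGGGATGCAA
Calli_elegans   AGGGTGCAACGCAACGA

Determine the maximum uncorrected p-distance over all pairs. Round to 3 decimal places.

0.529

Pairwise Hamming distances:
  Ficto_vulgaris vs Bracho_nigra: 8
  Ficto_vulgaris vs Calli_elegans: 3
  Bracho_nigra vs Calli_elegans: 9
The largest is 9 mismatches, between Bracho_nigra and Calli_elegans; p = 9/17 = 0.529.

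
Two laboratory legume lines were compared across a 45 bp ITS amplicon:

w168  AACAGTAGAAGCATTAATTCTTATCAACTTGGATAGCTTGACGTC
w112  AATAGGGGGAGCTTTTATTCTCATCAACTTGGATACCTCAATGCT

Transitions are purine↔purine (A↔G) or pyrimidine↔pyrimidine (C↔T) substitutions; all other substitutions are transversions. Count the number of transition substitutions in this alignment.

Differing sites — 3:C/T (Ti); 6:T/G (Tv); 7:A/G (Ti); 9:A/G (Ti); 13:A/T (Tv); 16:A/T (Tv); 22:T/C (Ti); 36:G/C (Tv); 39:T/C (Ti); 40:G/A (Ti); 42:C/T (Ti); 44:T/C (Ti); 45:C/T (Ti).
Of the 13 differences, 9 transitions and 4 transversions, so the answer is 9.

9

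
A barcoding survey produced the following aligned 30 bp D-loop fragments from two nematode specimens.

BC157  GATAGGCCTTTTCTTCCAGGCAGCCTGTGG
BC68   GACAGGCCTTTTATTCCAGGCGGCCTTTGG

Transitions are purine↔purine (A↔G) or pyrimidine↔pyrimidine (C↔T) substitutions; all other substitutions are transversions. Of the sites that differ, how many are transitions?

Mismatches occur at site 3 (T↔C, transition), site 13 (C↔A, transversion), site 22 (A↔G, transition), site 27 (G↔T, transversion).
Of the 4 differences, 2 transitions and 2 transversions, so the answer is 2.

2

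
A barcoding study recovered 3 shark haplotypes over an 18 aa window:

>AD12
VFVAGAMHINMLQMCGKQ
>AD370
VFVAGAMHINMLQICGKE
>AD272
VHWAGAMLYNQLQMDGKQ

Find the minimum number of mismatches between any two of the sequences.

Pairwise Hamming distances:
  AD12 vs AD370: 2
  AD12 vs AD272: 6
  AD370 vs AD272: 8
The smallest is 2, between AD12 and AD370.

2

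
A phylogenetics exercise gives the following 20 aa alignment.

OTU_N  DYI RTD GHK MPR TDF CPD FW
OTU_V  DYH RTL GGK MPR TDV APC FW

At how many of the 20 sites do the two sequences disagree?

Mismatches occur at site 3 (I↔H), site 6 (D↔L), site 8 (H↔G), site 15 (F↔V), site 16 (C↔A), site 18 (D↔C).
That gives 6 mismatches out of 20 aligned sites, so the Hamming distance is 6.

6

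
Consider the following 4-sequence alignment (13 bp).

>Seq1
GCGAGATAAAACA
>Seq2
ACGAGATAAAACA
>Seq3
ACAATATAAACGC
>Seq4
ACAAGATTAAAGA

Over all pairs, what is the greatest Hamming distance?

Pairwise Hamming distances:
  Seq1 vs Seq2: 1
  Seq1 vs Seq3: 6
  Seq1 vs Seq4: 4
  Seq2 vs Seq3: 5
  Seq2 vs Seq4: 3
  Seq3 vs Seq4: 4
The largest is 6, between Seq1 and Seq3.

6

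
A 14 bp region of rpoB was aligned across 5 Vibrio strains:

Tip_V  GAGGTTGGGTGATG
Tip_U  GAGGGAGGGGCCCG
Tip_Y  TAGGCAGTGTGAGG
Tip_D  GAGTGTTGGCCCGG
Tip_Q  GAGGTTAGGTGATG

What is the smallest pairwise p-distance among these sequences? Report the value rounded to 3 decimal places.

Pairwise Hamming distances:
  Tip_V vs Tip_U: 6
  Tip_V vs Tip_Y: 5
  Tip_V vs Tip_D: 7
  Tip_V vs Tip_Q: 1
  Tip_U vs Tip_Y: 7
  Tip_U vs Tip_D: 5
  Tip_U vs Tip_Q: 7
  Tip_Y vs Tip_D: 9
  Tip_Y vs Tip_Q: 6
  Tip_D vs Tip_Q: 7
The smallest is 1 mismatch, between Tip_V and Tip_Q; p = 1/14 = 0.071.

0.071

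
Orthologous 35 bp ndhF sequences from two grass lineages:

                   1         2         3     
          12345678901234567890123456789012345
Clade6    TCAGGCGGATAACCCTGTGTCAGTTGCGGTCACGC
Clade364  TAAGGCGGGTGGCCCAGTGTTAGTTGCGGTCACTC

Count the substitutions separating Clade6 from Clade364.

7

Mismatches occur at site 2 (C/A), site 9 (A/G), site 11 (A/G), site 12 (A/G), site 16 (T/A), site 21 (C/T), site 34 (G/T).
That gives 7 mismatches out of 35 aligned sites, so the Hamming distance is 7.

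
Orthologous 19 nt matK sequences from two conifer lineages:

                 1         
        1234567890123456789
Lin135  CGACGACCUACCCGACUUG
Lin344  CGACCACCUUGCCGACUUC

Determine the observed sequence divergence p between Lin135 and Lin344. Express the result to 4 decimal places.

Mismatches occur at site 5 (G→C), site 10 (A→U), site 11 (C→G), site 19 (G→C).
There are 4 differences over 19 sites, so p = 4/19 = 0.2105.

0.2105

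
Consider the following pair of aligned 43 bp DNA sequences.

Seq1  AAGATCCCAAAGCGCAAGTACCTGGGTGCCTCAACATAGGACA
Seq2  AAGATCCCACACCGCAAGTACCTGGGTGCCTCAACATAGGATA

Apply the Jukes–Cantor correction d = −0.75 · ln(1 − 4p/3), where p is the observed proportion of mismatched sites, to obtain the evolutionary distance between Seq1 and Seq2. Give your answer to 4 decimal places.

Mismatches occur at site 10 (A↔C), site 12 (G↔C), site 42 (C↔T).
p = 3/43 = 0.069767.
d = −0.75 · ln(1 − (4/3)·0.069767) = −0.75 · ln(0.906977) = −0.75 · (-0.097638) = 0.0732.

0.0732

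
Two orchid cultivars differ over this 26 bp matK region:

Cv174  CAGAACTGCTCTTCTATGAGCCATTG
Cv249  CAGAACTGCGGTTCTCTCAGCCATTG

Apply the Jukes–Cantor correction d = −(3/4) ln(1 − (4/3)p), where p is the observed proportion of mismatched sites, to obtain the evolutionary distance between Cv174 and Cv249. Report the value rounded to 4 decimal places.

Differing sites — 10:T/G; 11:C/G; 16:A/C; 18:G/C.
p = 4/26 = 0.153846.
d = −0.75 · ln(1 − (4/3)·0.153846) = −0.75 · ln(0.794872) = −0.75 · (-0.229574) = 0.1722.

0.1722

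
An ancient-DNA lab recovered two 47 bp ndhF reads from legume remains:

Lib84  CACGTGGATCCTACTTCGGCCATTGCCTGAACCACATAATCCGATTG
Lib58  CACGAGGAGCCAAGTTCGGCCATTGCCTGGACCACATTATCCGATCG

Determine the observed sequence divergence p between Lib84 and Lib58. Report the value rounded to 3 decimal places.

The sequences differ at positions 5 (T/A), 9 (T/G), 12 (T/A), 14 (C/G), 30 (A/G), 38 (A/T), 46 (T/C).
There are 7 differences over 47 sites, so p = 7/47 = 0.149.

0.149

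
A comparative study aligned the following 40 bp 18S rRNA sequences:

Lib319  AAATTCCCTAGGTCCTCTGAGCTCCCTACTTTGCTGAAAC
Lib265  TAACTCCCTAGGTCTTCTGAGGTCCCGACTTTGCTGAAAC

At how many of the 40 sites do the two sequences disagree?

Mismatches occur at site 1 (A→T), site 4 (T→C), site 15 (C→T), site 22 (C→G), site 27 (T→G).
That gives 5 mismatches out of 40 aligned sites, so the Hamming distance is 5.

5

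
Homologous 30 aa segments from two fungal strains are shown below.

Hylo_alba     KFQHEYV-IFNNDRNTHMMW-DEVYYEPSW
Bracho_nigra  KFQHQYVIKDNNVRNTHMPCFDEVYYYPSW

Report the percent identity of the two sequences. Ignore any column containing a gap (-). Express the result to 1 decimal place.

Excluding the 2 gap columns leaves 28 comparable sites.
Mismatches occur at site 5 (E→Q), site 9 (I→K), site 10 (F→D), site 13 (D→V), site 19 (M→P), site 20 (W→C), site 27 (E→Y).
21 of the 28 comparable sites match, so the percent identity is 21/28 × 100 = 75.0%.

75.0%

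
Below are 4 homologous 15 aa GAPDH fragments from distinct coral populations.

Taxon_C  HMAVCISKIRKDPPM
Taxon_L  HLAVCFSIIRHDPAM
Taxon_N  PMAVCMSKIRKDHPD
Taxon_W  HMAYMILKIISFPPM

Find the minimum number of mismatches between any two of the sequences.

Pairwise Hamming distances:
  Taxon_C vs Taxon_L: 5
  Taxon_C vs Taxon_N: 4
  Taxon_C vs Taxon_W: 6
  Taxon_L vs Taxon_N: 8
  Taxon_L vs Taxon_W: 10
  Taxon_N vs Taxon_W: 10
The smallest is 4, between Taxon_C and Taxon_N.

4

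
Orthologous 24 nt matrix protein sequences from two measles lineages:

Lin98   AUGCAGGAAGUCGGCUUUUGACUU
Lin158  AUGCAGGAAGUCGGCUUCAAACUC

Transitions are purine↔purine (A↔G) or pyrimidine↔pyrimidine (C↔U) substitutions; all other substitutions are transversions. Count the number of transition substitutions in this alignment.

Mismatches occur at site 18 (U→C, transition), site 19 (U→A, transversion), site 20 (G→A, transition), site 24 (U→C, transition).
Of the 4 differences, 3 transitions and 1 transversion, so the answer is 3.

3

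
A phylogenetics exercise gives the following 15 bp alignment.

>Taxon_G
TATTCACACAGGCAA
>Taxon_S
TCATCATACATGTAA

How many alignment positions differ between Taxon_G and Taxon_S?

Mismatches occur at site 2 (A↔C), site 3 (T↔A), site 7 (C↔T), site 11 (G↔T), site 13 (C↔T).
That gives 5 mismatches out of 15 aligned sites, so the Hamming distance is 5.

5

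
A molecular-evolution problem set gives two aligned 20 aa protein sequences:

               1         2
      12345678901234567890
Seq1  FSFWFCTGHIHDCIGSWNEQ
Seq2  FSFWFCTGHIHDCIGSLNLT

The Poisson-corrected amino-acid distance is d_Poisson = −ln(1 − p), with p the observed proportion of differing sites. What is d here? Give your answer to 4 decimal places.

0.1625

Mismatches occur at site 17 (W/L), site 19 (E/L), site 20 (Q/T).
p = 3/20 = 0.150000.
d = −ln(1 − 0.150000) = −ln(0.850000) = 0.1625.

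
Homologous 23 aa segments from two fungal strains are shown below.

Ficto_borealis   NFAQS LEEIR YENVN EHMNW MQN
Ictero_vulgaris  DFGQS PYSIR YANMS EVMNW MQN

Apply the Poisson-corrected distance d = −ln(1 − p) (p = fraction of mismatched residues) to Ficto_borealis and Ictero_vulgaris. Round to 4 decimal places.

0.4964

The sequences differ at positions 1 (N/D), 3 (A/G), 6 (L/P), 7 (E/Y), 8 (E/S), 12 (E/A), 14 (V/M), 15 (N/S), 17 (H/V).
p = 9/23 = 0.391304.
d = −ln(1 − 0.391304) = −ln(0.608696) = 0.4964.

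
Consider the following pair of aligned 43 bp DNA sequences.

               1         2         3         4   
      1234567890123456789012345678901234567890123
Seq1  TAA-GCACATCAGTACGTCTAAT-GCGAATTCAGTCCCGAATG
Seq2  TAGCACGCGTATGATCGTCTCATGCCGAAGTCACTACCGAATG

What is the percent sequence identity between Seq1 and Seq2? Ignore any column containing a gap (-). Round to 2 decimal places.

68.29%

Excluding the 2 gap columns leaves 41 comparable sites.
Mismatches occur at site 3 (A↔G), site 5 (G↔A), site 7 (A↔G), site 9 (A↔G), site 11 (C↔A), site 12 (A↔T), site 14 (T↔A), site 15 (A↔T), site 21 (A↔C), site 25 (G↔C), site 30 (T↔G), site 34 (G↔C), site 36 (C↔A).
28 of the 41 comparable sites match, so the percent identity is 28/41 × 100 = 68.29%.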